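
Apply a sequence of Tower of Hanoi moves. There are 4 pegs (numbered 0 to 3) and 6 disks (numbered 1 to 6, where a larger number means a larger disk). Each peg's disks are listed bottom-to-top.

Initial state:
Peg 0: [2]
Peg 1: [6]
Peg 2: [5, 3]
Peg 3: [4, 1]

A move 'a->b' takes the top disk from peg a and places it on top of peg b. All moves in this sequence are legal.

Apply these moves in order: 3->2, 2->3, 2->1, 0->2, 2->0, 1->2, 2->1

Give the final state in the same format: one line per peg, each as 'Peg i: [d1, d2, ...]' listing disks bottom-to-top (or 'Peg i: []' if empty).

Answer: Peg 0: [2]
Peg 1: [6, 3]
Peg 2: [5]
Peg 3: [4, 1]

Derivation:
After move 1 (3->2):
Peg 0: [2]
Peg 1: [6]
Peg 2: [5, 3, 1]
Peg 3: [4]

After move 2 (2->3):
Peg 0: [2]
Peg 1: [6]
Peg 2: [5, 3]
Peg 3: [4, 1]

After move 3 (2->1):
Peg 0: [2]
Peg 1: [6, 3]
Peg 2: [5]
Peg 3: [4, 1]

After move 4 (0->2):
Peg 0: []
Peg 1: [6, 3]
Peg 2: [5, 2]
Peg 3: [4, 1]

After move 5 (2->0):
Peg 0: [2]
Peg 1: [6, 3]
Peg 2: [5]
Peg 3: [4, 1]

After move 6 (1->2):
Peg 0: [2]
Peg 1: [6]
Peg 2: [5, 3]
Peg 3: [4, 1]

After move 7 (2->1):
Peg 0: [2]
Peg 1: [6, 3]
Peg 2: [5]
Peg 3: [4, 1]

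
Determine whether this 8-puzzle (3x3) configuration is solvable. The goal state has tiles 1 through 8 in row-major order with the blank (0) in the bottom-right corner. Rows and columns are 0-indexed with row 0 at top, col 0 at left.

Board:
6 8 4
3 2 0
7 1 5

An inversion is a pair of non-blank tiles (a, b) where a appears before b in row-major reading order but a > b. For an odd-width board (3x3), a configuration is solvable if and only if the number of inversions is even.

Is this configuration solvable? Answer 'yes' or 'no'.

Inversions (pairs i<j in row-major order where tile[i] > tile[j] > 0): 19
19 is odd, so the puzzle is not solvable.

Answer: no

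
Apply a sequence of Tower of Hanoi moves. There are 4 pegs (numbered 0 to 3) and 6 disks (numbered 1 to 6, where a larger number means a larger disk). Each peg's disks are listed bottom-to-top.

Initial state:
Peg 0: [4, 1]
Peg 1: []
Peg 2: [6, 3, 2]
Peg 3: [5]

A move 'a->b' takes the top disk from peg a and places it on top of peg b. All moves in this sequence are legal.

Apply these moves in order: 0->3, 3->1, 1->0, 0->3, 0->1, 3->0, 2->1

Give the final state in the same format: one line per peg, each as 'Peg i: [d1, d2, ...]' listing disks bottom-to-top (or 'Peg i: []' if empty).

After move 1 (0->3):
Peg 0: [4]
Peg 1: []
Peg 2: [6, 3, 2]
Peg 3: [5, 1]

After move 2 (3->1):
Peg 0: [4]
Peg 1: [1]
Peg 2: [6, 3, 2]
Peg 3: [5]

After move 3 (1->0):
Peg 0: [4, 1]
Peg 1: []
Peg 2: [6, 3, 2]
Peg 3: [5]

After move 4 (0->3):
Peg 0: [4]
Peg 1: []
Peg 2: [6, 3, 2]
Peg 3: [5, 1]

After move 5 (0->1):
Peg 0: []
Peg 1: [4]
Peg 2: [6, 3, 2]
Peg 3: [5, 1]

After move 6 (3->0):
Peg 0: [1]
Peg 1: [4]
Peg 2: [6, 3, 2]
Peg 3: [5]

After move 7 (2->1):
Peg 0: [1]
Peg 1: [4, 2]
Peg 2: [6, 3]
Peg 3: [5]

Answer: Peg 0: [1]
Peg 1: [4, 2]
Peg 2: [6, 3]
Peg 3: [5]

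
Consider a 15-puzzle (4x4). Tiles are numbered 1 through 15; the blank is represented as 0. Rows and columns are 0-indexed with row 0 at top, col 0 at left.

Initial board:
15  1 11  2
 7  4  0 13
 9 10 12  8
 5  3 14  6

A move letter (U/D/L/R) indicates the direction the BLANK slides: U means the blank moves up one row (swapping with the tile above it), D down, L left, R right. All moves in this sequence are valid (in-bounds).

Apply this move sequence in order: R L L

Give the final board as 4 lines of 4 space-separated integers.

Answer: 15  1 11  2
 7  0  4 13
 9 10 12  8
 5  3 14  6

Derivation:
After move 1 (R):
15  1 11  2
 7  4 13  0
 9 10 12  8
 5  3 14  6

After move 2 (L):
15  1 11  2
 7  4  0 13
 9 10 12  8
 5  3 14  6

After move 3 (L):
15  1 11  2
 7  0  4 13
 9 10 12  8
 5  3 14  6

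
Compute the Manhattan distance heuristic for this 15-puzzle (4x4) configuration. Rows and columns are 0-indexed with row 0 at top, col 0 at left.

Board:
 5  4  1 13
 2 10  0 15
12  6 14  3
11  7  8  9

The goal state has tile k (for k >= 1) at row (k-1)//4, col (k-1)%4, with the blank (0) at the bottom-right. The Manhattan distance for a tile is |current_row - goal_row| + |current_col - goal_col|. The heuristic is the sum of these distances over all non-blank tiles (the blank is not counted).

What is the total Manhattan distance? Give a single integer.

Answer: 39

Derivation:
Tile 5: at (0,0), goal (1,0), distance |0-1|+|0-0| = 1
Tile 4: at (0,1), goal (0,3), distance |0-0|+|1-3| = 2
Tile 1: at (0,2), goal (0,0), distance |0-0|+|2-0| = 2
Tile 13: at (0,3), goal (3,0), distance |0-3|+|3-0| = 6
Tile 2: at (1,0), goal (0,1), distance |1-0|+|0-1| = 2
Tile 10: at (1,1), goal (2,1), distance |1-2|+|1-1| = 1
Tile 15: at (1,3), goal (3,2), distance |1-3|+|3-2| = 3
Tile 12: at (2,0), goal (2,3), distance |2-2|+|0-3| = 3
Tile 6: at (2,1), goal (1,1), distance |2-1|+|1-1| = 1
Tile 14: at (2,2), goal (3,1), distance |2-3|+|2-1| = 2
Tile 3: at (2,3), goal (0,2), distance |2-0|+|3-2| = 3
Tile 11: at (3,0), goal (2,2), distance |3-2|+|0-2| = 3
Tile 7: at (3,1), goal (1,2), distance |3-1|+|1-2| = 3
Tile 8: at (3,2), goal (1,3), distance |3-1|+|2-3| = 3
Tile 9: at (3,3), goal (2,0), distance |3-2|+|3-0| = 4
Sum: 1 + 2 + 2 + 6 + 2 + 1 + 3 + 3 + 1 + 2 + 3 + 3 + 3 + 3 + 4 = 39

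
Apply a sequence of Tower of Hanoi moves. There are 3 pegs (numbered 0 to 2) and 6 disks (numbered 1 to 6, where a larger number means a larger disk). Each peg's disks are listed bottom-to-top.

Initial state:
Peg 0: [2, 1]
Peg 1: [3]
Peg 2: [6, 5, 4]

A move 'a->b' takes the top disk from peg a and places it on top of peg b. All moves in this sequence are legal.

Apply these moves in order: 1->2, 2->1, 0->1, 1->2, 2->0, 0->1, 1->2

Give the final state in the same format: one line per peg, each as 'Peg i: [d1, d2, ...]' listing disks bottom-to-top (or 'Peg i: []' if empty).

Answer: Peg 0: [2]
Peg 1: [3]
Peg 2: [6, 5, 4, 1]

Derivation:
After move 1 (1->2):
Peg 0: [2, 1]
Peg 1: []
Peg 2: [6, 5, 4, 3]

After move 2 (2->1):
Peg 0: [2, 1]
Peg 1: [3]
Peg 2: [6, 5, 4]

After move 3 (0->1):
Peg 0: [2]
Peg 1: [3, 1]
Peg 2: [6, 5, 4]

After move 4 (1->2):
Peg 0: [2]
Peg 1: [3]
Peg 2: [6, 5, 4, 1]

After move 5 (2->0):
Peg 0: [2, 1]
Peg 1: [3]
Peg 2: [6, 5, 4]

After move 6 (0->1):
Peg 0: [2]
Peg 1: [3, 1]
Peg 2: [6, 5, 4]

After move 7 (1->2):
Peg 0: [2]
Peg 1: [3]
Peg 2: [6, 5, 4, 1]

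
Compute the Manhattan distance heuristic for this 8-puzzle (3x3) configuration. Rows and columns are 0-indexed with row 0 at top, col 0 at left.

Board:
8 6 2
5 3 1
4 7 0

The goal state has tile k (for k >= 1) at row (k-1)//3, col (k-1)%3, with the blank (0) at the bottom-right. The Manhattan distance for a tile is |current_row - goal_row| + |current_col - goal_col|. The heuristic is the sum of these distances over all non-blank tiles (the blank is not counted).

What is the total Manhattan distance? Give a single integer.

Answer: 14

Derivation:
Tile 8: (0,0)->(2,1) = 3
Tile 6: (0,1)->(1,2) = 2
Tile 2: (0,2)->(0,1) = 1
Tile 5: (1,0)->(1,1) = 1
Tile 3: (1,1)->(0,2) = 2
Tile 1: (1,2)->(0,0) = 3
Tile 4: (2,0)->(1,0) = 1
Tile 7: (2,1)->(2,0) = 1
Sum: 3 + 2 + 1 + 1 + 2 + 3 + 1 + 1 = 14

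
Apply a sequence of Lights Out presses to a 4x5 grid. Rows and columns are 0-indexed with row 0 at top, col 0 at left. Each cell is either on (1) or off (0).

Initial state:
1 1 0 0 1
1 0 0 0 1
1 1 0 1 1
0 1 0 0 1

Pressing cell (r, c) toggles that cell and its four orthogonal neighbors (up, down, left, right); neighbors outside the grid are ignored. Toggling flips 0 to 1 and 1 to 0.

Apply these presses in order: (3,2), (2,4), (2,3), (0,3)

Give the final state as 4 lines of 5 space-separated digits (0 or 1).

Answer: 1 1 1 1 0
1 0 0 0 0
1 1 0 1 1
0 0 1 0 0

Derivation:
After press 1 at (3,2):
1 1 0 0 1
1 0 0 0 1
1 1 1 1 1
0 0 1 1 1

After press 2 at (2,4):
1 1 0 0 1
1 0 0 0 0
1 1 1 0 0
0 0 1 1 0

After press 3 at (2,3):
1 1 0 0 1
1 0 0 1 0
1 1 0 1 1
0 0 1 0 0

After press 4 at (0,3):
1 1 1 1 0
1 0 0 0 0
1 1 0 1 1
0 0 1 0 0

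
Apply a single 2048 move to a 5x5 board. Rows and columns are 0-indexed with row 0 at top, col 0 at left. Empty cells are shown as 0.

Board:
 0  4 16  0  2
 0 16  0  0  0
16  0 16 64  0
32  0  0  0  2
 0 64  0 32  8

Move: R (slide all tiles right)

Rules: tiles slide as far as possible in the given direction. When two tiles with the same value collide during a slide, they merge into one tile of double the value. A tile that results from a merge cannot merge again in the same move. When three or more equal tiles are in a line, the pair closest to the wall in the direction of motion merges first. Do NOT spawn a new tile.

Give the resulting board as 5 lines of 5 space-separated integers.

Slide right:
row 0: [0, 4, 16, 0, 2] -> [0, 0, 4, 16, 2]
row 1: [0, 16, 0, 0, 0] -> [0, 0, 0, 0, 16]
row 2: [16, 0, 16, 64, 0] -> [0, 0, 0, 32, 64]
row 3: [32, 0, 0, 0, 2] -> [0, 0, 0, 32, 2]
row 4: [0, 64, 0, 32, 8] -> [0, 0, 64, 32, 8]

Answer:  0  0  4 16  2
 0  0  0  0 16
 0  0  0 32 64
 0  0  0 32  2
 0  0 64 32  8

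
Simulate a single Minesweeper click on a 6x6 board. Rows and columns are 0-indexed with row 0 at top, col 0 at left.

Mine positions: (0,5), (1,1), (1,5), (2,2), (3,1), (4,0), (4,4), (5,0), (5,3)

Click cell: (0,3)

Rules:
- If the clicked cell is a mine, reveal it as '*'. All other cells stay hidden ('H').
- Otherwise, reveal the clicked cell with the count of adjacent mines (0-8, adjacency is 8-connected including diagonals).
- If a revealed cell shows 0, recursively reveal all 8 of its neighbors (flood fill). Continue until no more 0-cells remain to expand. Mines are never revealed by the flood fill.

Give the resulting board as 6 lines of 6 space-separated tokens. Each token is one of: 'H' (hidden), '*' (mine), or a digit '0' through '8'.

H H 1 0 2 H
H H 2 1 2 H
H H H H H H
H H H H H H
H H H H H H
H H H H H H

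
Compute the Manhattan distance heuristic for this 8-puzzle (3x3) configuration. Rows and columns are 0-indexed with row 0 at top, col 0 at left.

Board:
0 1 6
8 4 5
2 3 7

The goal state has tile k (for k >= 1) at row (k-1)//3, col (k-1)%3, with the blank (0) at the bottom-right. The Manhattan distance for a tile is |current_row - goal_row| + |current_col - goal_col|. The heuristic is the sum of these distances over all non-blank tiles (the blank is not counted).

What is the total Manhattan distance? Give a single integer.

Answer: 14

Derivation:
Tile 1: at (0,1), goal (0,0), distance |0-0|+|1-0| = 1
Tile 6: at (0,2), goal (1,2), distance |0-1|+|2-2| = 1
Tile 8: at (1,0), goal (2,1), distance |1-2|+|0-1| = 2
Tile 4: at (1,1), goal (1,0), distance |1-1|+|1-0| = 1
Tile 5: at (1,2), goal (1,1), distance |1-1|+|2-1| = 1
Tile 2: at (2,0), goal (0,1), distance |2-0|+|0-1| = 3
Tile 3: at (2,1), goal (0,2), distance |2-0|+|1-2| = 3
Tile 7: at (2,2), goal (2,0), distance |2-2|+|2-0| = 2
Sum: 1 + 1 + 2 + 1 + 1 + 3 + 3 + 2 = 14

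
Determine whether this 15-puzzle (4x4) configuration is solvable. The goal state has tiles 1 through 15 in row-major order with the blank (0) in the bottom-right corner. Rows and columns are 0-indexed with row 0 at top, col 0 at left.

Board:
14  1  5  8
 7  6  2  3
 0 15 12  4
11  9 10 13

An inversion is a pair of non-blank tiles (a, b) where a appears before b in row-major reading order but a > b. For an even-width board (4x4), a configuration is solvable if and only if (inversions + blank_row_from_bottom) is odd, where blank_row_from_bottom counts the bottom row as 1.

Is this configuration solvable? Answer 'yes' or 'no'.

Inversions: 40
Blank is in row 2 (0-indexed from top), which is row 2 counting from the bottom (bottom = 1).
40 + 2 = 42, which is even, so the puzzle is not solvable.

Answer: no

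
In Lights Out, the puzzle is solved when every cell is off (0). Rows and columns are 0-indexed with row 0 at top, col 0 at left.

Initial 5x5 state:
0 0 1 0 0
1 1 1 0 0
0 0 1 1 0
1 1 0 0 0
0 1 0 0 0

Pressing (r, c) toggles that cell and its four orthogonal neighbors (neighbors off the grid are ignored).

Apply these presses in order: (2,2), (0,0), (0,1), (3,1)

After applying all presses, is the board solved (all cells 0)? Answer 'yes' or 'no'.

After press 1 at (2,2):
0 0 1 0 0
1 1 0 0 0
0 1 0 0 0
1 1 1 0 0
0 1 0 0 0

After press 2 at (0,0):
1 1 1 0 0
0 1 0 0 0
0 1 0 0 0
1 1 1 0 0
0 1 0 0 0

After press 3 at (0,1):
0 0 0 0 0
0 0 0 0 0
0 1 0 0 0
1 1 1 0 0
0 1 0 0 0

After press 4 at (3,1):
0 0 0 0 0
0 0 0 0 0
0 0 0 0 0
0 0 0 0 0
0 0 0 0 0

Lights still on: 0

Answer: yes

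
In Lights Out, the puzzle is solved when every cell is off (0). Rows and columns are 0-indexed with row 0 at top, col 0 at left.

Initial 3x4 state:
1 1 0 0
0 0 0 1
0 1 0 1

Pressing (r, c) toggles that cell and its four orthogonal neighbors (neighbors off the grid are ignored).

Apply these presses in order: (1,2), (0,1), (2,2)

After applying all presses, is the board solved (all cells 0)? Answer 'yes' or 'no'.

Answer: yes

Derivation:
After press 1 at (1,2):
1 1 1 0
0 1 1 0
0 1 1 1

After press 2 at (0,1):
0 0 0 0
0 0 1 0
0 1 1 1

After press 3 at (2,2):
0 0 0 0
0 0 0 0
0 0 0 0

Lights still on: 0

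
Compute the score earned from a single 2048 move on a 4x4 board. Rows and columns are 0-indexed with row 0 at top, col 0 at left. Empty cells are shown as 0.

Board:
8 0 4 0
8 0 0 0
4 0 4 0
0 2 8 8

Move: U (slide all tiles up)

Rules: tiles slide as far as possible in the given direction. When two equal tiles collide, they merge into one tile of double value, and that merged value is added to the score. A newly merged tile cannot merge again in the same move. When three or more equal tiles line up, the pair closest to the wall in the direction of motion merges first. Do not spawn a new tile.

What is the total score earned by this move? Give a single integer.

Answer: 24

Derivation:
Slide up:
col 0: [8, 8, 4, 0] -> [16, 4, 0, 0]  score +16 (running 16)
col 1: [0, 0, 0, 2] -> [2, 0, 0, 0]  score +0 (running 16)
col 2: [4, 0, 4, 8] -> [8, 8, 0, 0]  score +8 (running 24)
col 3: [0, 0, 0, 8] -> [8, 0, 0, 0]  score +0 (running 24)
Board after move:
16  2  8  8
 4  0  8  0
 0  0  0  0
 0  0  0  0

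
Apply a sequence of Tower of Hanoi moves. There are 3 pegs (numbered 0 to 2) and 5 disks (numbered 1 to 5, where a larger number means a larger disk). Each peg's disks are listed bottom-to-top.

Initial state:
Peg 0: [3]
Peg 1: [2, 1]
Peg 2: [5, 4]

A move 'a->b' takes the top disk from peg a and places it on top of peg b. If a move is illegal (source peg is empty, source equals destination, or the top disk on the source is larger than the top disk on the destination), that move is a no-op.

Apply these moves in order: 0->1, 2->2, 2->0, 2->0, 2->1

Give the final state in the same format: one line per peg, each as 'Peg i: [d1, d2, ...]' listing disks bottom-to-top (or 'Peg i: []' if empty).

Answer: Peg 0: [3]
Peg 1: [2, 1]
Peg 2: [5, 4]

Derivation:
After move 1 (0->1):
Peg 0: [3]
Peg 1: [2, 1]
Peg 2: [5, 4]

After move 2 (2->2):
Peg 0: [3]
Peg 1: [2, 1]
Peg 2: [5, 4]

After move 3 (2->0):
Peg 0: [3]
Peg 1: [2, 1]
Peg 2: [5, 4]

After move 4 (2->0):
Peg 0: [3]
Peg 1: [2, 1]
Peg 2: [5, 4]

After move 5 (2->1):
Peg 0: [3]
Peg 1: [2, 1]
Peg 2: [5, 4]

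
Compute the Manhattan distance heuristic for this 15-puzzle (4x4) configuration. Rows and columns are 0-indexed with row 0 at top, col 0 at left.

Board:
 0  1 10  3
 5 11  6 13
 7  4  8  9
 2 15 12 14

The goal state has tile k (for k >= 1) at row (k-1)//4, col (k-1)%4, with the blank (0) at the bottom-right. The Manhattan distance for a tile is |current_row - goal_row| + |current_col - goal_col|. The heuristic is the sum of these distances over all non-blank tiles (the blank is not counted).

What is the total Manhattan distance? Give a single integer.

Answer: 34

Derivation:
Tile 1: (0,1)->(0,0) = 1
Tile 10: (0,2)->(2,1) = 3
Tile 3: (0,3)->(0,2) = 1
Tile 5: (1,0)->(1,0) = 0
Tile 11: (1,1)->(2,2) = 2
Tile 6: (1,2)->(1,1) = 1
Tile 13: (1,3)->(3,0) = 5
Tile 7: (2,0)->(1,2) = 3
Tile 4: (2,1)->(0,3) = 4
Tile 8: (2,2)->(1,3) = 2
Tile 9: (2,3)->(2,0) = 3
Tile 2: (3,0)->(0,1) = 4
Tile 15: (3,1)->(3,2) = 1
Tile 12: (3,2)->(2,3) = 2
Tile 14: (3,3)->(3,1) = 2
Sum: 1 + 3 + 1 + 0 + 2 + 1 + 5 + 3 + 4 + 2 + 3 + 4 + 1 + 2 + 2 = 34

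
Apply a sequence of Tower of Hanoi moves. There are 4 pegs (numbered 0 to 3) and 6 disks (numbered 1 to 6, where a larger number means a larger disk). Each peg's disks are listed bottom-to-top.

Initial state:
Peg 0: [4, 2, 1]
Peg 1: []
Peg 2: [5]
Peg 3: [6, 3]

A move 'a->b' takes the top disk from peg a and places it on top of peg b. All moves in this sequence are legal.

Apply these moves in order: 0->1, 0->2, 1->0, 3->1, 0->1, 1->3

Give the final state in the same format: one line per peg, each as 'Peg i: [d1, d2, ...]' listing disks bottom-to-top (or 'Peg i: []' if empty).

Answer: Peg 0: [4]
Peg 1: [3]
Peg 2: [5, 2]
Peg 3: [6, 1]

Derivation:
After move 1 (0->1):
Peg 0: [4, 2]
Peg 1: [1]
Peg 2: [5]
Peg 3: [6, 3]

After move 2 (0->2):
Peg 0: [4]
Peg 1: [1]
Peg 2: [5, 2]
Peg 3: [6, 3]

After move 3 (1->0):
Peg 0: [4, 1]
Peg 1: []
Peg 2: [5, 2]
Peg 3: [6, 3]

After move 4 (3->1):
Peg 0: [4, 1]
Peg 1: [3]
Peg 2: [5, 2]
Peg 3: [6]

After move 5 (0->1):
Peg 0: [4]
Peg 1: [3, 1]
Peg 2: [5, 2]
Peg 3: [6]

After move 6 (1->3):
Peg 0: [4]
Peg 1: [3]
Peg 2: [5, 2]
Peg 3: [6, 1]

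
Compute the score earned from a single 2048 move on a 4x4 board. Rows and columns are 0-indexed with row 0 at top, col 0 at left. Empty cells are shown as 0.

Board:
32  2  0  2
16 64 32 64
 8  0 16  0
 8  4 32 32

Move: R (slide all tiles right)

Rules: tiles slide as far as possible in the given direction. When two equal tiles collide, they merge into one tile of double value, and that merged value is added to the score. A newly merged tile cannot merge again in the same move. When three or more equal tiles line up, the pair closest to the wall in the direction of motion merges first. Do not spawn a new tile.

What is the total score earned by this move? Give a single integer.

Slide right:
row 0: [32, 2, 0, 2] -> [0, 0, 32, 4]  score +4 (running 4)
row 1: [16, 64, 32, 64] -> [16, 64, 32, 64]  score +0 (running 4)
row 2: [8, 0, 16, 0] -> [0, 0, 8, 16]  score +0 (running 4)
row 3: [8, 4, 32, 32] -> [0, 8, 4, 64]  score +64 (running 68)
Board after move:
 0  0 32  4
16 64 32 64
 0  0  8 16
 0  8  4 64

Answer: 68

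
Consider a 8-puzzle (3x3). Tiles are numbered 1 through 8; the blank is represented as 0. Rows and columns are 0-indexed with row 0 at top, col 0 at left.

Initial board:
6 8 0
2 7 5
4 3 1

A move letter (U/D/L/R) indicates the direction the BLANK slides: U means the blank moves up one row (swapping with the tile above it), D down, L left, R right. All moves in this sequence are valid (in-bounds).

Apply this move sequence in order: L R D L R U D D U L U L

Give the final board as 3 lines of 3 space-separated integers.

After move 1 (L):
6 0 8
2 7 5
4 3 1

After move 2 (R):
6 8 0
2 7 5
4 3 1

After move 3 (D):
6 8 5
2 7 0
4 3 1

After move 4 (L):
6 8 5
2 0 7
4 3 1

After move 5 (R):
6 8 5
2 7 0
4 3 1

After move 6 (U):
6 8 0
2 7 5
4 3 1

After move 7 (D):
6 8 5
2 7 0
4 3 1

After move 8 (D):
6 8 5
2 7 1
4 3 0

After move 9 (U):
6 8 5
2 7 0
4 3 1

After move 10 (L):
6 8 5
2 0 7
4 3 1

After move 11 (U):
6 0 5
2 8 7
4 3 1

After move 12 (L):
0 6 5
2 8 7
4 3 1

Answer: 0 6 5
2 8 7
4 3 1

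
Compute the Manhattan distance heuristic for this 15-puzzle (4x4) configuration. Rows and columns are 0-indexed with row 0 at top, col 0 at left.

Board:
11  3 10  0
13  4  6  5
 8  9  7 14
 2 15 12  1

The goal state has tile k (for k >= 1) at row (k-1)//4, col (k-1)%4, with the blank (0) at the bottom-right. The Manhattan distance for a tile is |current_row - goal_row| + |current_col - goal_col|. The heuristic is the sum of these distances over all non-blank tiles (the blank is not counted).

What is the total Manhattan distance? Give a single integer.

Answer: 39

Derivation:
Tile 11: at (0,0), goal (2,2), distance |0-2|+|0-2| = 4
Tile 3: at (0,1), goal (0,2), distance |0-0|+|1-2| = 1
Tile 10: at (0,2), goal (2,1), distance |0-2|+|2-1| = 3
Tile 13: at (1,0), goal (3,0), distance |1-3|+|0-0| = 2
Tile 4: at (1,1), goal (0,3), distance |1-0|+|1-3| = 3
Tile 6: at (1,2), goal (1,1), distance |1-1|+|2-1| = 1
Tile 5: at (1,3), goal (1,0), distance |1-1|+|3-0| = 3
Tile 8: at (2,0), goal (1,3), distance |2-1|+|0-3| = 4
Tile 9: at (2,1), goal (2,0), distance |2-2|+|1-0| = 1
Tile 7: at (2,2), goal (1,2), distance |2-1|+|2-2| = 1
Tile 14: at (2,3), goal (3,1), distance |2-3|+|3-1| = 3
Tile 2: at (3,0), goal (0,1), distance |3-0|+|0-1| = 4
Tile 15: at (3,1), goal (3,2), distance |3-3|+|1-2| = 1
Tile 12: at (3,2), goal (2,3), distance |3-2|+|2-3| = 2
Tile 1: at (3,3), goal (0,0), distance |3-0|+|3-0| = 6
Sum: 4 + 1 + 3 + 2 + 3 + 1 + 3 + 4 + 1 + 1 + 3 + 4 + 1 + 2 + 6 = 39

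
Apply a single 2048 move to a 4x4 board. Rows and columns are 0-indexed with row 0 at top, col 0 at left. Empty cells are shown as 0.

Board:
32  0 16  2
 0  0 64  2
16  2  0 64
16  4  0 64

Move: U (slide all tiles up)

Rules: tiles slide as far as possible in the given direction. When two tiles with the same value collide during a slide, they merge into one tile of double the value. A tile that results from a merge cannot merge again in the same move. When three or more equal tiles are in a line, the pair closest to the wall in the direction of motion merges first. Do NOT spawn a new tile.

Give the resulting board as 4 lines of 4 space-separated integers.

Slide up:
col 0: [32, 0, 16, 16] -> [32, 32, 0, 0]
col 1: [0, 0, 2, 4] -> [2, 4, 0, 0]
col 2: [16, 64, 0, 0] -> [16, 64, 0, 0]
col 3: [2, 2, 64, 64] -> [4, 128, 0, 0]

Answer:  32   2  16   4
 32   4  64 128
  0   0   0   0
  0   0   0   0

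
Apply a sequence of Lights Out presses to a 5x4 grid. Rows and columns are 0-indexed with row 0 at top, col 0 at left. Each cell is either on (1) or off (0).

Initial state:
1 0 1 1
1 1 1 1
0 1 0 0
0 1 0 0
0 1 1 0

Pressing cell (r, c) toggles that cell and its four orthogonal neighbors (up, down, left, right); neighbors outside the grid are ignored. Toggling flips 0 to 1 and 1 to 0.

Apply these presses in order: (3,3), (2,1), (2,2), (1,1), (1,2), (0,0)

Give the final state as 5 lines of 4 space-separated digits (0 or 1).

Answer: 0 0 0 1
1 0 0 0
1 0 1 0
0 0 0 1
0 1 1 1

Derivation:
After press 1 at (3,3):
1 0 1 1
1 1 1 1
0 1 0 1
0 1 1 1
0 1 1 1

After press 2 at (2,1):
1 0 1 1
1 0 1 1
1 0 1 1
0 0 1 1
0 1 1 1

After press 3 at (2,2):
1 0 1 1
1 0 0 1
1 1 0 0
0 0 0 1
0 1 1 1

After press 4 at (1,1):
1 1 1 1
0 1 1 1
1 0 0 0
0 0 0 1
0 1 1 1

After press 5 at (1,2):
1 1 0 1
0 0 0 0
1 0 1 0
0 0 0 1
0 1 1 1

After press 6 at (0,0):
0 0 0 1
1 0 0 0
1 0 1 0
0 0 0 1
0 1 1 1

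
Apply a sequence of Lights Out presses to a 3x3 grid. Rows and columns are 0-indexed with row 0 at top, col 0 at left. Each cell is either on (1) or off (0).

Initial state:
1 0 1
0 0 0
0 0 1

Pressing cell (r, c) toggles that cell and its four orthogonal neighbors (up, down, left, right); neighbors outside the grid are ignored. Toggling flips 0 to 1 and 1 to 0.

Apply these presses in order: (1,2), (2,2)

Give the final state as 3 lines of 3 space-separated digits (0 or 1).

After press 1 at (1,2):
1 0 0
0 1 1
0 0 0

After press 2 at (2,2):
1 0 0
0 1 0
0 1 1

Answer: 1 0 0
0 1 0
0 1 1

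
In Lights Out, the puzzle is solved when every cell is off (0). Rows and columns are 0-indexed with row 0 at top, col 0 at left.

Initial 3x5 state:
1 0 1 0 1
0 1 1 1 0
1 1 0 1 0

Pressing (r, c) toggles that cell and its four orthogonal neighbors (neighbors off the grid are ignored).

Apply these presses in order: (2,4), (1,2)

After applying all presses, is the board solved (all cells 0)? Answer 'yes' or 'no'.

Answer: no

Derivation:
After press 1 at (2,4):
1 0 1 0 1
0 1 1 1 1
1 1 0 0 1

After press 2 at (1,2):
1 0 0 0 1
0 0 0 0 1
1 1 1 0 1

Lights still on: 7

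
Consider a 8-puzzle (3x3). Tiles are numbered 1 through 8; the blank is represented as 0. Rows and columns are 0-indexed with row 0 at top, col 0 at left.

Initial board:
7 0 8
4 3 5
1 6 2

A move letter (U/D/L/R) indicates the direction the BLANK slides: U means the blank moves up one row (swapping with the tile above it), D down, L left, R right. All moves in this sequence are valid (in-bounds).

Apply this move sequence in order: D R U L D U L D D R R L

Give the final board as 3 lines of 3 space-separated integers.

Answer: 4 7 3
1 5 8
6 0 2

Derivation:
After move 1 (D):
7 3 8
4 0 5
1 6 2

After move 2 (R):
7 3 8
4 5 0
1 6 2

After move 3 (U):
7 3 0
4 5 8
1 6 2

After move 4 (L):
7 0 3
4 5 8
1 6 2

After move 5 (D):
7 5 3
4 0 8
1 6 2

After move 6 (U):
7 0 3
4 5 8
1 6 2

After move 7 (L):
0 7 3
4 5 8
1 6 2

After move 8 (D):
4 7 3
0 5 8
1 6 2

After move 9 (D):
4 7 3
1 5 8
0 6 2

After move 10 (R):
4 7 3
1 5 8
6 0 2

After move 11 (R):
4 7 3
1 5 8
6 2 0

After move 12 (L):
4 7 3
1 5 8
6 0 2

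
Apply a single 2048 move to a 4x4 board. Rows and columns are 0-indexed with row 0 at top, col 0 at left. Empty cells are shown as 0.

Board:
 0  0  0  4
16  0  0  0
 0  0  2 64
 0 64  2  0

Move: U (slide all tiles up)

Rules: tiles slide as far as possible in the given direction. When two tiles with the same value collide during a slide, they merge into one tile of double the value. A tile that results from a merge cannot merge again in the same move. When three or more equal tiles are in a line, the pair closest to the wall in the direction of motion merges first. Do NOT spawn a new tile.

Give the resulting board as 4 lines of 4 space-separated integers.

Slide up:
col 0: [0, 16, 0, 0] -> [16, 0, 0, 0]
col 1: [0, 0, 0, 64] -> [64, 0, 0, 0]
col 2: [0, 0, 2, 2] -> [4, 0, 0, 0]
col 3: [4, 0, 64, 0] -> [4, 64, 0, 0]

Answer: 16 64  4  4
 0  0  0 64
 0  0  0  0
 0  0  0  0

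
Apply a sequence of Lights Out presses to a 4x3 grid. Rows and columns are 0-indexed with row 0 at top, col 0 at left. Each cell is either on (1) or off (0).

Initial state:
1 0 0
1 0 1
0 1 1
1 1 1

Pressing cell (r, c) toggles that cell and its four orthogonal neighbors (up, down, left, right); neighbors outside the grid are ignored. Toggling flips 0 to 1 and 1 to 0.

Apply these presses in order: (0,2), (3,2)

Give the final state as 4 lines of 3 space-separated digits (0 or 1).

Answer: 1 1 1
1 0 0
0 1 0
1 0 0

Derivation:
After press 1 at (0,2):
1 1 1
1 0 0
0 1 1
1 1 1

After press 2 at (3,2):
1 1 1
1 0 0
0 1 0
1 0 0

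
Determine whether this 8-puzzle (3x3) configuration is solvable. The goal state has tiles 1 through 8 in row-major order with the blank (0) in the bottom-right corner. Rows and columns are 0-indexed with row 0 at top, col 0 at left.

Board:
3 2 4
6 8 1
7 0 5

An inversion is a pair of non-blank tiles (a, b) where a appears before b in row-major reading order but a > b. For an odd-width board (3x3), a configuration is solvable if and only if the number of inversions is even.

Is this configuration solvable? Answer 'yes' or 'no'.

Inversions (pairs i<j in row-major order where tile[i] > tile[j] > 0): 10
10 is even, so the puzzle is solvable.

Answer: yes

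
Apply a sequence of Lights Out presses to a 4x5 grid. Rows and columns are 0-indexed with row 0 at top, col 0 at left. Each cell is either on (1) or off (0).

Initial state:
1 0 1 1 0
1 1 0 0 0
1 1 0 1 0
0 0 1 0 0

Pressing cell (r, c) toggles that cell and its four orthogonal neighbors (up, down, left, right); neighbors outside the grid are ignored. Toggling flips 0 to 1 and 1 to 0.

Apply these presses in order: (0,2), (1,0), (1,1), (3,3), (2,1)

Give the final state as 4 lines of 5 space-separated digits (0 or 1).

Answer: 0 0 0 0 0
1 0 0 0 0
1 1 1 0 0
0 1 0 1 1

Derivation:
After press 1 at (0,2):
1 1 0 0 0
1 1 1 0 0
1 1 0 1 0
0 0 1 0 0

After press 2 at (1,0):
0 1 0 0 0
0 0 1 0 0
0 1 0 1 0
0 0 1 0 0

After press 3 at (1,1):
0 0 0 0 0
1 1 0 0 0
0 0 0 1 0
0 0 1 0 0

After press 4 at (3,3):
0 0 0 0 0
1 1 0 0 0
0 0 0 0 0
0 0 0 1 1

After press 5 at (2,1):
0 0 0 0 0
1 0 0 0 0
1 1 1 0 0
0 1 0 1 1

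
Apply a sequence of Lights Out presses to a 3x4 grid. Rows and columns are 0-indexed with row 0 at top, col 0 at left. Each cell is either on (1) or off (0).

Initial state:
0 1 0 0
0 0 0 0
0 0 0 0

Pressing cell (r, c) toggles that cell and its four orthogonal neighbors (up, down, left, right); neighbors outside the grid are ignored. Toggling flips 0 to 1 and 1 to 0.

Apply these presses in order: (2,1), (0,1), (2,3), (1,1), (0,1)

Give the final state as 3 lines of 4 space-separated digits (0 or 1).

Answer: 0 0 0 0
1 0 1 1
1 0 0 1

Derivation:
After press 1 at (2,1):
0 1 0 0
0 1 0 0
1 1 1 0

After press 2 at (0,1):
1 0 1 0
0 0 0 0
1 1 1 0

After press 3 at (2,3):
1 0 1 0
0 0 0 1
1 1 0 1

After press 4 at (1,1):
1 1 1 0
1 1 1 1
1 0 0 1

After press 5 at (0,1):
0 0 0 0
1 0 1 1
1 0 0 1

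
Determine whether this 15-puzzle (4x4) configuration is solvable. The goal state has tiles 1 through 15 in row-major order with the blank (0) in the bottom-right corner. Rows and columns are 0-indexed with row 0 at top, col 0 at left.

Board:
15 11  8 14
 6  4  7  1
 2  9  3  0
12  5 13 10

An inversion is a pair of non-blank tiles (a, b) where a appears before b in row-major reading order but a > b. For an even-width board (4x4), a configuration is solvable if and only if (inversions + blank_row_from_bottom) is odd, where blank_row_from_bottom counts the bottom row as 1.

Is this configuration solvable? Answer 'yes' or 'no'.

Inversions: 59
Blank is in row 2 (0-indexed from top), which is row 2 counting from the bottom (bottom = 1).
59 + 2 = 61, which is odd, so the puzzle is solvable.

Answer: yes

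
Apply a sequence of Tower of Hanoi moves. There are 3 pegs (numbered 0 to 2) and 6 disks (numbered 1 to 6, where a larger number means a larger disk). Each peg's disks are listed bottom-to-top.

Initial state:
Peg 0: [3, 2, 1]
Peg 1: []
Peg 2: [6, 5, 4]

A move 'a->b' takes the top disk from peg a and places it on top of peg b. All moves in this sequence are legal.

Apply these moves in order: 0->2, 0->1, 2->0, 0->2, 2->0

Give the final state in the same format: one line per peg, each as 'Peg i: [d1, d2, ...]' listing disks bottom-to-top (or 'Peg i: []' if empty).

Answer: Peg 0: [3, 1]
Peg 1: [2]
Peg 2: [6, 5, 4]

Derivation:
After move 1 (0->2):
Peg 0: [3, 2]
Peg 1: []
Peg 2: [6, 5, 4, 1]

After move 2 (0->1):
Peg 0: [3]
Peg 1: [2]
Peg 2: [6, 5, 4, 1]

After move 3 (2->0):
Peg 0: [3, 1]
Peg 1: [2]
Peg 2: [6, 5, 4]

After move 4 (0->2):
Peg 0: [3]
Peg 1: [2]
Peg 2: [6, 5, 4, 1]

After move 5 (2->0):
Peg 0: [3, 1]
Peg 1: [2]
Peg 2: [6, 5, 4]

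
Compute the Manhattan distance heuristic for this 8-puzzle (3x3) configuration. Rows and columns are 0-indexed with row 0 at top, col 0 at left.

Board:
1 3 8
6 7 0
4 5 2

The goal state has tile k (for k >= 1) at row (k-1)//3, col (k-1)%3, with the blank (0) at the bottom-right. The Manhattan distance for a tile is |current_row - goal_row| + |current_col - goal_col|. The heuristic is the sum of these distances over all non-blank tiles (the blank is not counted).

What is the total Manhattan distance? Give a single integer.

Answer: 13

Derivation:
Tile 1: (0,0)->(0,0) = 0
Tile 3: (0,1)->(0,2) = 1
Tile 8: (0,2)->(2,1) = 3
Tile 6: (1,0)->(1,2) = 2
Tile 7: (1,1)->(2,0) = 2
Tile 4: (2,0)->(1,0) = 1
Tile 5: (2,1)->(1,1) = 1
Tile 2: (2,2)->(0,1) = 3
Sum: 0 + 1 + 3 + 2 + 2 + 1 + 1 + 3 = 13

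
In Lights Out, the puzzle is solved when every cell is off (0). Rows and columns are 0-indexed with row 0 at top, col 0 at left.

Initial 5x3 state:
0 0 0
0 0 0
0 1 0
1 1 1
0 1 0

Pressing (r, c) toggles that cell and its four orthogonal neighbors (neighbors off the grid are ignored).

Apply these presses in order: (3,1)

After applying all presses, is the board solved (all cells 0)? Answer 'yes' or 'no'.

Answer: yes

Derivation:
After press 1 at (3,1):
0 0 0
0 0 0
0 0 0
0 0 0
0 0 0

Lights still on: 0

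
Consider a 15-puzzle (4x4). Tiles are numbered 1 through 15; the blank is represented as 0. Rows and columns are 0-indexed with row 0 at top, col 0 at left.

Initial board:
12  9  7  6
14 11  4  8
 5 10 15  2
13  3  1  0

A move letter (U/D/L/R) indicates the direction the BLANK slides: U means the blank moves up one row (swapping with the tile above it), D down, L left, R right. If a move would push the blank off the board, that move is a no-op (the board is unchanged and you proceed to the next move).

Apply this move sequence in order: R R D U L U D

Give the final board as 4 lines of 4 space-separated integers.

After move 1 (R):
12  9  7  6
14 11  4  8
 5 10 15  2
13  3  1  0

After move 2 (R):
12  9  7  6
14 11  4  8
 5 10 15  2
13  3  1  0

After move 3 (D):
12  9  7  6
14 11  4  8
 5 10 15  2
13  3  1  0

After move 4 (U):
12  9  7  6
14 11  4  8
 5 10 15  0
13  3  1  2

After move 5 (L):
12  9  7  6
14 11  4  8
 5 10  0 15
13  3  1  2

After move 6 (U):
12  9  7  6
14 11  0  8
 5 10  4 15
13  3  1  2

After move 7 (D):
12  9  7  6
14 11  4  8
 5 10  0 15
13  3  1  2

Answer: 12  9  7  6
14 11  4  8
 5 10  0 15
13  3  1  2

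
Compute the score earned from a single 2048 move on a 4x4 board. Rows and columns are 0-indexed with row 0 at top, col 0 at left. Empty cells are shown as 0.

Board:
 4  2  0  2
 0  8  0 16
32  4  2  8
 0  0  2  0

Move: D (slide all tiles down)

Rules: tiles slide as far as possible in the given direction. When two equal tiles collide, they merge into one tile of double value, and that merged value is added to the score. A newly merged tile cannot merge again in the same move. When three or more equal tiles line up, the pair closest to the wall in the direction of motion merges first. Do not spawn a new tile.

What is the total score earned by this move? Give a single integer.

Answer: 4

Derivation:
Slide down:
col 0: [4, 0, 32, 0] -> [0, 0, 4, 32]  score +0 (running 0)
col 1: [2, 8, 4, 0] -> [0, 2, 8, 4]  score +0 (running 0)
col 2: [0, 0, 2, 2] -> [0, 0, 0, 4]  score +4 (running 4)
col 3: [2, 16, 8, 0] -> [0, 2, 16, 8]  score +0 (running 4)
Board after move:
 0  0  0  0
 0  2  0  2
 4  8  0 16
32  4  4  8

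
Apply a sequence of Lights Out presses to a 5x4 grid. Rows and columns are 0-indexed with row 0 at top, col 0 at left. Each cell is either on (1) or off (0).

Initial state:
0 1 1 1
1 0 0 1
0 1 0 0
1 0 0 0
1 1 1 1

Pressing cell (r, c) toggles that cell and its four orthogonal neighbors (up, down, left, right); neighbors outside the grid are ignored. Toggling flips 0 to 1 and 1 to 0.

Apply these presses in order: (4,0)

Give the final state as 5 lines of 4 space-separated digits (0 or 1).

After press 1 at (4,0):
0 1 1 1
1 0 0 1
0 1 0 0
0 0 0 0
0 0 1 1

Answer: 0 1 1 1
1 0 0 1
0 1 0 0
0 0 0 0
0 0 1 1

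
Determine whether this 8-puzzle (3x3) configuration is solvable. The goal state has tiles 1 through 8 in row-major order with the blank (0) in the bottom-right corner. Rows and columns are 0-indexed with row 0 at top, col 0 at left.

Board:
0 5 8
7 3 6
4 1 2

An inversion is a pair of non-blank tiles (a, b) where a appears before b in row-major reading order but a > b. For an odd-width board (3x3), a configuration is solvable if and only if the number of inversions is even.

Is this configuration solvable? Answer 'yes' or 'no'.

Answer: yes

Derivation:
Inversions (pairs i<j in row-major order where tile[i] > tile[j] > 0): 22
22 is even, so the puzzle is solvable.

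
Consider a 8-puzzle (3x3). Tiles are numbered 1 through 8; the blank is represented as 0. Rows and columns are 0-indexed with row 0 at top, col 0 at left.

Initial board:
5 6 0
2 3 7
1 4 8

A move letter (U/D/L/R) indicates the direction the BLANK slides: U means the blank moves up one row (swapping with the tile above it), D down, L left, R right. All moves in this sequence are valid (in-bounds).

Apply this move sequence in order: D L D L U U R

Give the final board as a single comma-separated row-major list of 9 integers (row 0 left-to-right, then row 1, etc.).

Answer: 6, 0, 7, 5, 4, 3, 2, 1, 8

Derivation:
After move 1 (D):
5 6 7
2 3 0
1 4 8

After move 2 (L):
5 6 7
2 0 3
1 4 8

After move 3 (D):
5 6 7
2 4 3
1 0 8

After move 4 (L):
5 6 7
2 4 3
0 1 8

After move 5 (U):
5 6 7
0 4 3
2 1 8

After move 6 (U):
0 6 7
5 4 3
2 1 8

After move 7 (R):
6 0 7
5 4 3
2 1 8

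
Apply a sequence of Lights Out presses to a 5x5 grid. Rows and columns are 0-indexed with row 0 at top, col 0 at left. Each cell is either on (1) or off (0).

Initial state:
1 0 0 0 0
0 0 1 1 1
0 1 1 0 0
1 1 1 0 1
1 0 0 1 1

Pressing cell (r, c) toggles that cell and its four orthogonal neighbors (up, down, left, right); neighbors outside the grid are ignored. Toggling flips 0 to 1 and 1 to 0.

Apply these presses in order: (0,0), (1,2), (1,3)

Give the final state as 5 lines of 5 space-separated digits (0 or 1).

Answer: 0 1 1 1 0
1 1 1 1 0
0 1 0 1 0
1 1 1 0 1
1 0 0 1 1

Derivation:
After press 1 at (0,0):
0 1 0 0 0
1 0 1 1 1
0 1 1 0 0
1 1 1 0 1
1 0 0 1 1

After press 2 at (1,2):
0 1 1 0 0
1 1 0 0 1
0 1 0 0 0
1 1 1 0 1
1 0 0 1 1

After press 3 at (1,3):
0 1 1 1 0
1 1 1 1 0
0 1 0 1 0
1 1 1 0 1
1 0 0 1 1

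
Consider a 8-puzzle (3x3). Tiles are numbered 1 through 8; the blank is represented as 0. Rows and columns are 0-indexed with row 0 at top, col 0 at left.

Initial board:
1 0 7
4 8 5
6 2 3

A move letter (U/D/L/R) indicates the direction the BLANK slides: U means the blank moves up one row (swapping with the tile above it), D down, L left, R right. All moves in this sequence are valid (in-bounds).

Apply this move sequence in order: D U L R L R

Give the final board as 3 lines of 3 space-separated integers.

After move 1 (D):
1 8 7
4 0 5
6 2 3

After move 2 (U):
1 0 7
4 8 5
6 2 3

After move 3 (L):
0 1 7
4 8 5
6 2 3

After move 4 (R):
1 0 7
4 8 5
6 2 3

After move 5 (L):
0 1 7
4 8 5
6 2 3

After move 6 (R):
1 0 7
4 8 5
6 2 3

Answer: 1 0 7
4 8 5
6 2 3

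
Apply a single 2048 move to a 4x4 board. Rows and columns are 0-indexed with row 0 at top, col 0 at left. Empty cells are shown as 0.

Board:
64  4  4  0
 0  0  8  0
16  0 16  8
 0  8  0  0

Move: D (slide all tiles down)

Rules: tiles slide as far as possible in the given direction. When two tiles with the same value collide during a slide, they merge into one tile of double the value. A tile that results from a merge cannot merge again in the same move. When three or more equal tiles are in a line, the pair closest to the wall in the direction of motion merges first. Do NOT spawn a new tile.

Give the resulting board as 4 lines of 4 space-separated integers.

Slide down:
col 0: [64, 0, 16, 0] -> [0, 0, 64, 16]
col 1: [4, 0, 0, 8] -> [0, 0, 4, 8]
col 2: [4, 8, 16, 0] -> [0, 4, 8, 16]
col 3: [0, 0, 8, 0] -> [0, 0, 0, 8]

Answer:  0  0  0  0
 0  0  4  0
64  4  8  0
16  8 16  8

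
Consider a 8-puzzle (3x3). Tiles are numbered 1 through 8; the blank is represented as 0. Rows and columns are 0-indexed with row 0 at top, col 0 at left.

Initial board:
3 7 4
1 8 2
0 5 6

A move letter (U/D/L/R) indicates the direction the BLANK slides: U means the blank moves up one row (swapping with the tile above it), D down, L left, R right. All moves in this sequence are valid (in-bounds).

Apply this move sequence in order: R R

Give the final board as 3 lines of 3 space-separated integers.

Answer: 3 7 4
1 8 2
5 6 0

Derivation:
After move 1 (R):
3 7 4
1 8 2
5 0 6

After move 2 (R):
3 7 4
1 8 2
5 6 0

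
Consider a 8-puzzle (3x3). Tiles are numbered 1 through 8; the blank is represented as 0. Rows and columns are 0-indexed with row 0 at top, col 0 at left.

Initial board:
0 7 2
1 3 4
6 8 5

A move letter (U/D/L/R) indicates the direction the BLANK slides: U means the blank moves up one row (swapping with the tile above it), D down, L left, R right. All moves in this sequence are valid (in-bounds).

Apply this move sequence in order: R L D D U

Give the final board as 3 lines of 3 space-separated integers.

Answer: 1 7 2
0 3 4
6 8 5

Derivation:
After move 1 (R):
7 0 2
1 3 4
6 8 5

After move 2 (L):
0 7 2
1 3 4
6 8 5

After move 3 (D):
1 7 2
0 3 4
6 8 5

After move 4 (D):
1 7 2
6 3 4
0 8 5

After move 5 (U):
1 7 2
0 3 4
6 8 5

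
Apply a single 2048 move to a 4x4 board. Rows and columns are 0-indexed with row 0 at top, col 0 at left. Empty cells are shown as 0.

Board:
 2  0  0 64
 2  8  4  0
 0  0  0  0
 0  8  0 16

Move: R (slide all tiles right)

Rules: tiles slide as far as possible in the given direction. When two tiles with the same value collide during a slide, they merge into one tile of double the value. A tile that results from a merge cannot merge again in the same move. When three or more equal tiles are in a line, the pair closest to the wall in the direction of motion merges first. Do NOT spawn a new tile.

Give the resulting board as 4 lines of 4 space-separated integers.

Answer:  0  0  2 64
 0  2  8  4
 0  0  0  0
 0  0  8 16

Derivation:
Slide right:
row 0: [2, 0, 0, 64] -> [0, 0, 2, 64]
row 1: [2, 8, 4, 0] -> [0, 2, 8, 4]
row 2: [0, 0, 0, 0] -> [0, 0, 0, 0]
row 3: [0, 8, 0, 16] -> [0, 0, 8, 16]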